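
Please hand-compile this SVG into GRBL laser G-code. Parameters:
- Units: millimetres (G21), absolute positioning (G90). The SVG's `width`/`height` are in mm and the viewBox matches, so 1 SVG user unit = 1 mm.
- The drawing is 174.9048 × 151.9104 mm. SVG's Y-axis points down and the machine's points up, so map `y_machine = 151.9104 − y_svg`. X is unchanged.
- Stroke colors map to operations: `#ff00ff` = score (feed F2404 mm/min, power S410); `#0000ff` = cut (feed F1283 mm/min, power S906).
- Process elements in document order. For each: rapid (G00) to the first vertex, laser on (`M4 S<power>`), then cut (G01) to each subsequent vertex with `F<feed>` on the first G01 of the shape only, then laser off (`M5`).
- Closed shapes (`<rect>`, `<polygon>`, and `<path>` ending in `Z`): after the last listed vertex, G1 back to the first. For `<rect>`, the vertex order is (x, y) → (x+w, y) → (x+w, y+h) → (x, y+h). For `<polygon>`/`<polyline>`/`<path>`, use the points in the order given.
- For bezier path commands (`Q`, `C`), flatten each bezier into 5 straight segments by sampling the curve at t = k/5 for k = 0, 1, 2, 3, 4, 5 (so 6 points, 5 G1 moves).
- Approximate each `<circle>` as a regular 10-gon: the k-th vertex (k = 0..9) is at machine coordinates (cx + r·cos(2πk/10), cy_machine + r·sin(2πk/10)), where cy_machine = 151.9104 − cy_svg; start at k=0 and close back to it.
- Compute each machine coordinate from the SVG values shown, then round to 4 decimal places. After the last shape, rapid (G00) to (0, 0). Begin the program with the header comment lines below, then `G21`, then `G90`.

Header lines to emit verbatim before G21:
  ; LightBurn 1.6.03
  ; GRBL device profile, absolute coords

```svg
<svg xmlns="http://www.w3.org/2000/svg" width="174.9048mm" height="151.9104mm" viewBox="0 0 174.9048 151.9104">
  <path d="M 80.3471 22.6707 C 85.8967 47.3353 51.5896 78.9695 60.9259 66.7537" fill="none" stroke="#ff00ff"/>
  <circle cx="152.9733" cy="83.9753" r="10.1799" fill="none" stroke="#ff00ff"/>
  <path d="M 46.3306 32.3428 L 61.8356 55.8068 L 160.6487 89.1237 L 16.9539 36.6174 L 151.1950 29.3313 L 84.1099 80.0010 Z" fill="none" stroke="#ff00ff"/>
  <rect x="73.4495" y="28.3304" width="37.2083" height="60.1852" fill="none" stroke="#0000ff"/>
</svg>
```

viewBox `0 0 174.9048 151.9104` with mm width/height → 1 unit = 1 mm. Flip: y_m = 151.9104 − y_svg.

**Shape 1** — `<path>` cubic bezier, stroke `#ff00ff` → score (S410, F2404). Control points (SVG): P0=(80.3471,22.6707), P1=(85.8967,47.3353), P2=(51.5896,78.9695), P3=(60.9259,66.7537); sampled at t=k/5. Machine vertices: (80.3471,129.2397) → (79.5621,114.0111) → (73.2194,99.5492) → (65.3272,88.2933) → (59.8933,82.6827) → (60.9259,85.1567). Open path.

**Shape 2** — `<circle>` circle, stroke `#ff00ff` → score (S410, F2404). Machine vertices: (163.1532,67.9351) → (161.2090,73.9187) → (156.1191,77.6168) → (149.8275,77.6168) → (144.7376,73.9187) → (142.7934,67.9351) → (144.7376,61.9515) → (149.8275,58.2534) → (156.1191,58.2534) → (161.2090,61.9515) → (163.1532,67.9351). Closed: final G1 returns to the first vertex.

**Shape 3** — `<path>` closed polygon, stroke `#ff00ff` → score (S410, F2404). Machine vertices: (46.3306,119.5676) → (61.8356,96.1036) → (160.6487,62.7867) → (16.9539,115.2930) → (151.1950,122.5791) → (84.1099,71.9094) → (46.3306,119.5676). Closed: final G1 returns to the first vertex.

**Shape 4** — `<rect>` rectangle, stroke `#0000ff` → cut (S906, F1283). Machine vertices: (73.4495,123.5800) → (110.6578,123.5800) → (110.6578,63.3948) → (73.4495,63.3948) → (73.4495,123.5800). Closed: final G1 returns to the first vertex.

; LightBurn 1.6.03
; GRBL device profile, absolute coords
G21
G90
G00 X80.3471 Y129.2397
M4 S410
G01 X79.5621 Y114.0111 F2404
G01 X73.2194 Y99.5492
G01 X65.3272 Y88.2933
G01 X59.8933 Y82.6827
G01 X60.9259 Y85.1567
M5
G00 X163.1532 Y67.9351
M4 S410
G01 X161.2090 Y73.9187 F2404
G01 X156.1191 Y77.6168
G01 X149.8275 Y77.6168
G01 X144.7376 Y73.9187
G01 X142.7934 Y67.9351
G01 X144.7376 Y61.9515
G01 X149.8275 Y58.2534
G01 X156.1191 Y58.2534
G01 X161.2090 Y61.9515
G01 X163.1532 Y67.9351
M5
G00 X46.3306 Y119.5676
M4 S410
G01 X61.8356 Y96.1036 F2404
G01 X160.6487 Y62.7867
G01 X16.9539 Y115.2930
G01 X151.1950 Y122.5791
G01 X84.1099 Y71.9094
G01 X46.3306 Y119.5676
M5
G00 X73.4495 Y123.5800
M4 S906
G01 X110.6578 Y123.5800 F1283
G01 X110.6578 Y63.3948
G01 X73.4495 Y63.3948
G01 X73.4495 Y123.5800
M5
G00 X0.0000 Y0.0000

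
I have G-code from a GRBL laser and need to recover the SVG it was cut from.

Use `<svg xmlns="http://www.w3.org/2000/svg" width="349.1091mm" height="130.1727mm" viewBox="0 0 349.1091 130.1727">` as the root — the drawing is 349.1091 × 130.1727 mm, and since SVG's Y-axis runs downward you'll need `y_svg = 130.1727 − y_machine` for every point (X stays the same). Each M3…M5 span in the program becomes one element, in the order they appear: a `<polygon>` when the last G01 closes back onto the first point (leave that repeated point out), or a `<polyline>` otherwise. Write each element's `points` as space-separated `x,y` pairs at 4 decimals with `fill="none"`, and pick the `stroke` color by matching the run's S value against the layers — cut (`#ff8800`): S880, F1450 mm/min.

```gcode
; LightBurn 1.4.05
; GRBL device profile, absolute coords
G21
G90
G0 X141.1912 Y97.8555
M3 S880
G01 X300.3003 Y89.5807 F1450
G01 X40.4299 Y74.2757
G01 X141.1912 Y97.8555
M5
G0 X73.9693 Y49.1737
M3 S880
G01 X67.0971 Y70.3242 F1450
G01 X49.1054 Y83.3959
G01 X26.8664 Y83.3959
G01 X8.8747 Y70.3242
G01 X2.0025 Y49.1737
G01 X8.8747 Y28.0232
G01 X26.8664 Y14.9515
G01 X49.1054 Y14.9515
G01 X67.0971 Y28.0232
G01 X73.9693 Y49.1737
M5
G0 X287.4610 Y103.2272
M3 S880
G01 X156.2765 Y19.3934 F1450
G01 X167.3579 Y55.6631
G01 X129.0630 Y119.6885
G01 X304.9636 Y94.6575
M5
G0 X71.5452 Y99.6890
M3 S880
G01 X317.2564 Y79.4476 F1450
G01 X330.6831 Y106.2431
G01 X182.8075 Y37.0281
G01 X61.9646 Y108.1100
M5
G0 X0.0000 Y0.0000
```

<svg xmlns="http://www.w3.org/2000/svg" width="349.1091mm" height="130.1727mm" viewBox="0 0 349.1091 130.1727">
  <polygon points="141.1912,32.3172 300.3003,40.5920 40.4299,55.8970" fill="none" stroke="#ff8800"/>
  <polygon points="73.9693,80.9990 67.0971,59.8485 49.1054,46.7768 26.8664,46.7768 8.8747,59.8485 2.0025,80.9990 8.8747,102.1495 26.8664,115.2212 49.1054,115.2212 67.0971,102.1495" fill="none" stroke="#ff8800"/>
  <polyline points="287.4610,26.9455 156.2765,110.7793 167.3579,74.5096 129.0630,10.4842 304.9636,35.5152" fill="none" stroke="#ff8800"/>
  <polyline points="71.5452,30.4837 317.2564,50.7251 330.6831,23.9296 182.8075,93.1446 61.9646,22.0627" fill="none" stroke="#ff8800"/>
</svg>

Machine Y-up, SVG Y-down with viewBox height 130.1727, so y_svg = 130.1727 − y_machine; X carries over. Every run uses S880, so all elements get stroke `#ff8800` (cut).

Run 1: The run returns to its start, so emit a `<polygon>` with points (Y-flipped): 141.1912,32.3172 300.3003,40.5920 40.4299,55.8970.

Run 2: The run returns to its start, so emit a `<polygon>` with points (Y-flipped): 73.9693,80.9990 67.0971,59.8485 49.1054,46.7768 26.8664,46.7768 8.8747,59.8485 2.0025,80.9990 8.8747,102.1495 26.8664,115.2212 49.1054,115.2212 67.0971,102.1495.

Run 3: The run is open, so emit a `<polyline>` with points (Y-flipped): 287.4610,26.9455 156.2765,110.7793 167.3579,74.5096 129.0630,10.4842 304.9636,35.5152.

Run 4: The run is open, so emit a `<polyline>` with points (Y-flipped): 71.5452,30.4837 317.2564,50.7251 330.6831,23.9296 182.8075,93.1446 61.9646,22.0627.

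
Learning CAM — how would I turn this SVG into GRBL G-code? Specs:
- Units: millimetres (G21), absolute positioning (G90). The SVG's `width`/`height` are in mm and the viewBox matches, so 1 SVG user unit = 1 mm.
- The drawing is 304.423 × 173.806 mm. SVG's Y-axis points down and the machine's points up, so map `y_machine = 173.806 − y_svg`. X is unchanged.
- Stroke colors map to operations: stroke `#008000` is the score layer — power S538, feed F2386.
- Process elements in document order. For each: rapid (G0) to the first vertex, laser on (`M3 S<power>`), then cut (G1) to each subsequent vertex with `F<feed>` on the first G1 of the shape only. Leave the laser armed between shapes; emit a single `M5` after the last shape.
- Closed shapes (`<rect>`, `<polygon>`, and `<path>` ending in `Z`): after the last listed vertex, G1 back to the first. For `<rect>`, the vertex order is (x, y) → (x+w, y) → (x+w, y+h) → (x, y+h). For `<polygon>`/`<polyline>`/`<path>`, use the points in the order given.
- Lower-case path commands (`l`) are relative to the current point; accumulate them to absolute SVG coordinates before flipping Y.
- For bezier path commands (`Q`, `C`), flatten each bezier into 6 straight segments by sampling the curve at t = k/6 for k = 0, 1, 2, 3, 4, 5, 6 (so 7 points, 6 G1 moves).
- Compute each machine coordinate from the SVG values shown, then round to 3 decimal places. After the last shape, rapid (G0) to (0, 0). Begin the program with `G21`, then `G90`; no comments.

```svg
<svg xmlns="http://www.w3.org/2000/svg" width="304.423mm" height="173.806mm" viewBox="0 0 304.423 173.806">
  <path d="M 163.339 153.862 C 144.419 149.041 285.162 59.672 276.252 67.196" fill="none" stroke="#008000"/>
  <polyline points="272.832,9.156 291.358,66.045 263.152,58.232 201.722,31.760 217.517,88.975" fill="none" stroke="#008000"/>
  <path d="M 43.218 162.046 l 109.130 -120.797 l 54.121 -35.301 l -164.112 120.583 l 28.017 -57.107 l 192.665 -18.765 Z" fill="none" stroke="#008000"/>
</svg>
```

1 u = 1 mm; y_m = 173.806 − y.

[1] `<path>` cubic bezier, #008000→score S538 F2386: (163.339,19.944) → (165.752,28.560) → (186.184,46.228) → (216.042,67.906) → (246.734,88.556) → (269.668,103.138) → (276.252,106.610)

[2] `<polyline>` open polyline, #008000→score S538 F2386: (272.832,164.650) → (291.358,107.761) → (263.152,115.574) → (201.722,142.046) → (217.517,84.831)

[3] `<path>` closed polygon, #008000→score S538 F2386: (43.218,11.760) → (152.348,132.557) → (206.469,167.858) → (42.357,47.275) → (70.374,104.382) → (263.039,123.147) → (43.218,11.760) (closed)

G21
G90
G0 X163.339 Y19.944
M3 S538
G1 X165.752 Y28.560 F2386
G1 X186.184 Y46.228
G1 X216.042 Y67.906
G1 X246.734 Y88.556
G1 X269.668 Y103.138
G1 X276.252 Y106.610
G0 X272.832 Y164.650
M3 S538
G1 X291.358 Y107.761 F2386
G1 X263.152 Y115.574
G1 X201.722 Y142.046
G1 X217.517 Y84.831
G0 X43.218 Y11.760
M3 S538
G1 X152.348 Y132.557 F2386
G1 X206.469 Y167.858
G1 X42.357 Y47.275
G1 X70.374 Y104.382
G1 X263.039 Y123.147
G1 X43.218 Y11.760
M5
G0 X0.000 Y0.000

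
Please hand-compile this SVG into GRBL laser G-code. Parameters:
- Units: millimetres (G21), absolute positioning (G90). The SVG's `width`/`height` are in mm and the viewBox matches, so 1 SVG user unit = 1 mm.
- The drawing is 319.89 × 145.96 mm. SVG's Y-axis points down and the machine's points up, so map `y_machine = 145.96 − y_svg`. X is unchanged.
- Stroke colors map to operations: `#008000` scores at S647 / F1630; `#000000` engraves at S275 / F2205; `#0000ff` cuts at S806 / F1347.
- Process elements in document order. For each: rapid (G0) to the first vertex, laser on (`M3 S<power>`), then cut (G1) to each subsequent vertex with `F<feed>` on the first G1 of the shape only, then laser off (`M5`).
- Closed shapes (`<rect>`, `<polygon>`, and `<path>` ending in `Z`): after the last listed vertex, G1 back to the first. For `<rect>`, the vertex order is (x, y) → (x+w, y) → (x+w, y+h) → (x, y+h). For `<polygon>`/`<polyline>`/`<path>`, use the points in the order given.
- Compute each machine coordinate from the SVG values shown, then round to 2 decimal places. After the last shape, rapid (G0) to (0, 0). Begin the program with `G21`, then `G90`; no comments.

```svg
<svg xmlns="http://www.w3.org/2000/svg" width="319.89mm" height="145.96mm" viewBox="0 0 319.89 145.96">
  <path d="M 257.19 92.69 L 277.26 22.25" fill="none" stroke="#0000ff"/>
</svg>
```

1 u = 1 mm; y_m = 145.96 − y.

[1] `<path>` line segment, #0000ff→cut S806 F1347: (257.19,53.27) → (277.26,123.71)

G21
G90
G0 X257.19 Y53.27
M3 S806
G1 X277.26 Y123.71 F1347
M5
G0 X0.00 Y0.00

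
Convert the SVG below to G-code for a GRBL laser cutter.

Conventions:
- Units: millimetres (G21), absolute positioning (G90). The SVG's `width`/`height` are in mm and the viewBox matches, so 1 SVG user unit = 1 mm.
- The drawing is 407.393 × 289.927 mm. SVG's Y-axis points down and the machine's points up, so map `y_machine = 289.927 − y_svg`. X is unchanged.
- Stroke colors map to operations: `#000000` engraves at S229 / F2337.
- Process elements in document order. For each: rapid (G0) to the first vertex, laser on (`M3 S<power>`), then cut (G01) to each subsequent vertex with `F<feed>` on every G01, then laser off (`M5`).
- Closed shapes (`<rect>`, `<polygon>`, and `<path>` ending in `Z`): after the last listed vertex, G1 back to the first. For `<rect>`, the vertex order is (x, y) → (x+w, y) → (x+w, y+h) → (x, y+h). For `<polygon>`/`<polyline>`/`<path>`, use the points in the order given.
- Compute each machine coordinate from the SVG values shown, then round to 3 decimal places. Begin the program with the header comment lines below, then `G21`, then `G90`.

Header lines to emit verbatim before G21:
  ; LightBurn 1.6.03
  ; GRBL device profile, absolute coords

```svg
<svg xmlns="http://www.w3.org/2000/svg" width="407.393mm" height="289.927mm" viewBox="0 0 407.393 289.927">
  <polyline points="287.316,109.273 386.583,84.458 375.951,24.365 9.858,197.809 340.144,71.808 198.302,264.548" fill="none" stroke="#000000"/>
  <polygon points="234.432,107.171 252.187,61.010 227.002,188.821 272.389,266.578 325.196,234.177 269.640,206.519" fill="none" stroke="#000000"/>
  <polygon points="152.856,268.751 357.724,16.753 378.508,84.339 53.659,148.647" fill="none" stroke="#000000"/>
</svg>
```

; LightBurn 1.6.03
; GRBL device profile, absolute coords
G21
G90
G0 X287.316 Y180.654
M3 S229
G01 X386.583 Y205.469 F2337
G01 X375.951 Y265.562 F2337
G01 X9.858 Y92.118 F2337
G01 X340.144 Y218.119 F2337
G01 X198.302 Y25.379 F2337
M5
G0 X234.432 Y182.756
M3 S229
G01 X252.187 Y228.917 F2337
G01 X227.002 Y101.106 F2337
G01 X272.389 Y23.349 F2337
G01 X325.196 Y55.750 F2337
G01 X269.640 Y83.408 F2337
G01 X234.432 Y182.756 F2337
M5
G0 X152.856 Y21.176
M3 S229
G01 X357.724 Y273.174 F2337
G01 X378.508 Y205.588 F2337
G01 X53.659 Y141.280 F2337
G01 X152.856 Y21.176 F2337
M5

Since the viewBox matches the mm dimensions, user units are millimetres directly. The only transform is the Y-flip y_m = 289.927 − y_svg.

Shape 1 is a open polyline drawn with `<polyline>`. Its stroke #000000 means engrave at S229, F2337. After flipping Y the toolpath is (287.316,180.654) → (386.583,205.469) → (375.951,265.562) → (9.858,92.118) → (340.144,218.119) → (198.302,25.379).

Shape 2 is a closed polygon drawn with `<polygon>`. Its stroke #000000 means engrave at S229, F2337. After flipping Y the toolpath is (234.432,182.756) → (252.187,228.917) → (227.002,101.106) → (272.389,23.349) → (325.196,55.750) → (269.640,83.408) → (234.432,182.756), returning to the start.

Shape 3 is a closed polygon drawn with `<polygon>`. Its stroke #000000 means engrave at S229, F2337. After flipping Y the toolpath is (152.856,21.176) → (357.724,273.174) → (378.508,205.588) → (53.659,141.280) → (152.856,21.176), returning to the start.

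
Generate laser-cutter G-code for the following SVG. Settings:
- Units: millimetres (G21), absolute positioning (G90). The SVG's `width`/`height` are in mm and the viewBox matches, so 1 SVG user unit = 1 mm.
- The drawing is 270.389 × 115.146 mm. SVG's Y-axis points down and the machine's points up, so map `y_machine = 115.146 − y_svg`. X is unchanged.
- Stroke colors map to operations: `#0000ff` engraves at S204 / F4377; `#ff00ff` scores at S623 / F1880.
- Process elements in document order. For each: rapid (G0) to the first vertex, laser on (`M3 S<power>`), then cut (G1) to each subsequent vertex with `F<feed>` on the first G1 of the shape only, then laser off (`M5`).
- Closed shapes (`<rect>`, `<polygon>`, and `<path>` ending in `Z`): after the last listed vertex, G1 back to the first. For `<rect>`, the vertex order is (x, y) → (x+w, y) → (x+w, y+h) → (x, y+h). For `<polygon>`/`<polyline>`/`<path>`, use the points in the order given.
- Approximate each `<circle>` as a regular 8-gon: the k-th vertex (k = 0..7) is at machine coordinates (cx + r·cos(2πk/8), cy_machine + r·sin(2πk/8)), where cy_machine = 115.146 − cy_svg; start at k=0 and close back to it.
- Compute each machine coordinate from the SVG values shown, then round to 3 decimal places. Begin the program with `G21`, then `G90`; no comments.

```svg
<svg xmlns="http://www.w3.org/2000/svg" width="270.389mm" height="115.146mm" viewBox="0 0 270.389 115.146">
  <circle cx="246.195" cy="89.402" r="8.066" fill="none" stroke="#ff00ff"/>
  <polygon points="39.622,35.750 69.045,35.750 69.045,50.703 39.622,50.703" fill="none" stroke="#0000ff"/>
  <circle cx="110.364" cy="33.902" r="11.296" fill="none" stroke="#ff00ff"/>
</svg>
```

G21
G90
G0 X254.261 Y25.744
M3 S623
G1 X251.899 Y31.448 F1880
G1 X246.195 Y33.810
G1 X240.491 Y31.448
G1 X238.129 Y25.744
G1 X240.491 Y20.040
G1 X246.195 Y17.678
G1 X251.899 Y20.040
G1 X254.261 Y25.744
M5
G0 X39.622 Y79.396
M3 S204
G1 X69.045 Y79.396 F4377
G1 X69.045 Y64.443
G1 X39.622 Y64.443
G1 X39.622 Y79.396
M5
G0 X121.660 Y81.244
M3 S623
G1 X118.351 Y89.231 F1880
G1 X110.364 Y92.540
G1 X102.377 Y89.231
G1 X99.068 Y81.244
G1 X102.377 Y73.257
G1 X110.364 Y69.948
G1 X118.351 Y73.257
G1 X121.660 Y81.244
M5

1 u = 1 mm; y_m = 115.146 − y.

[1] `<circle>` circle, #ff00ff→score S623 F1880: (254.261,25.744) → (251.899,31.448) → (246.195,33.810) → (240.491,31.448) → (238.129,25.744) → (240.491,20.040) → (246.195,17.678) → (251.899,20.040) → (254.261,25.744) (closed)

[2] `<polygon>` rectangle, #0000ff→engrave S204 F4377: (39.622,79.396) → (69.045,79.396) → (69.045,64.443) → (39.622,64.443) → (39.622,79.396) (closed)

[3] `<circle>` circle, #ff00ff→score S623 F1880: (121.660,81.244) → (118.351,89.231) → (110.364,92.540) → (102.377,89.231) → (99.068,81.244) → (102.377,73.257) → (110.364,69.948) → (118.351,73.257) → (121.660,81.244) (closed)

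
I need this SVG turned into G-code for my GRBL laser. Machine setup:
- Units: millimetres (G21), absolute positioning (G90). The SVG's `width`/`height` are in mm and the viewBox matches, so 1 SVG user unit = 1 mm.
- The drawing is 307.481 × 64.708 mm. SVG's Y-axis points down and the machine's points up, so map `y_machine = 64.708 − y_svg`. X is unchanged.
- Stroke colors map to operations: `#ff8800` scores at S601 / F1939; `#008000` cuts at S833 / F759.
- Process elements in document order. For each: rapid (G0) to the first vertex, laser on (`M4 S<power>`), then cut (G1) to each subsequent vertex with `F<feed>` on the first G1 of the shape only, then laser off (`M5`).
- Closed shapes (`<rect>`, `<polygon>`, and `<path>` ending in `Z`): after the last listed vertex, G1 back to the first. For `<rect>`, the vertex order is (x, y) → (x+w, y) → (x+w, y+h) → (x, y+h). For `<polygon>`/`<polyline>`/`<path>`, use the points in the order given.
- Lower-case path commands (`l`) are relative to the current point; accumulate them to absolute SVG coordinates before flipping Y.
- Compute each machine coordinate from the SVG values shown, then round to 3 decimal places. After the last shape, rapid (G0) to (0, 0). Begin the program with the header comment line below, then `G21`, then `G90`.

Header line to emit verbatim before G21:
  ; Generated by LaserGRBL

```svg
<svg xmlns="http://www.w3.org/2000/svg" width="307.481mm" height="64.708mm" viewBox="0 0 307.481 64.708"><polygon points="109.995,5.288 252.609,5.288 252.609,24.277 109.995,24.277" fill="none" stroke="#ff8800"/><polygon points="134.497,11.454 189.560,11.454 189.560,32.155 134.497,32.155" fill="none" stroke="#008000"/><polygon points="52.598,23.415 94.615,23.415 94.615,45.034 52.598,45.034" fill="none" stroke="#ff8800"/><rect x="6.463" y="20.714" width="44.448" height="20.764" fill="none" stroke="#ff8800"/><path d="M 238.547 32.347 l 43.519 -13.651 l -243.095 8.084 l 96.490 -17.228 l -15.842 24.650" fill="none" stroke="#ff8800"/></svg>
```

; Generated by LaserGRBL
G21
G90
G0 X109.995 Y59.420
M4 S601
G1 X252.609 Y59.420 F1939
G1 X252.609 Y40.431
G1 X109.995 Y40.431
G1 X109.995 Y59.420
M5
G0 X134.497 Y53.254
M4 S833
G1 X189.560 Y53.254 F759
G1 X189.560 Y32.553
G1 X134.497 Y32.553
G1 X134.497 Y53.254
M5
G0 X52.598 Y41.293
M4 S601
G1 X94.615 Y41.293 F1939
G1 X94.615 Y19.674
G1 X52.598 Y19.674
G1 X52.598 Y41.293
M5
G0 X6.463 Y43.994
M4 S601
G1 X50.911 Y43.994 F1939
G1 X50.911 Y23.230
G1 X6.463 Y23.230
G1 X6.463 Y43.994
M5
G0 X238.547 Y32.361
M4 S601
G1 X282.066 Y46.012 F1939
G1 X38.971 Y37.928
G1 X135.461 Y55.156
G1 X119.619 Y30.506
M5
G0 X0.000 Y0.000

Since the viewBox matches the mm dimensions, user units are millimetres directly. The only transform is the Y-flip y_m = 64.708 − y_svg.

Shape 1 is a rectangle drawn with `<polygon>`. Its stroke #ff8800 means score at S601, F1939. After flipping Y the toolpath is (109.995,59.420) → (252.609,59.420) → (252.609,40.431) → (109.995,40.431) → (109.995,59.420), returning to the start.

Shape 2 is a rectangle drawn with `<polygon>`. Its stroke #008000 means cut at S833, F759. After flipping Y the toolpath is (134.497,53.254) → (189.560,53.254) → (189.560,32.553) → (134.497,32.553) → (134.497,53.254), returning to the start.

Shape 3 is a rectangle drawn with `<polygon>`. Its stroke #ff8800 means score at S601, F1939. After flipping Y the toolpath is (52.598,41.293) → (94.615,41.293) → (94.615,19.674) → (52.598,19.674) → (52.598,41.293), returning to the start.

Shape 4 is a rectangle drawn with `<rect>`. Its stroke #ff8800 means score at S601, F1939. After flipping Y the toolpath is (6.463,43.994) → (50.911,43.994) → (50.911,23.230) → (6.463,23.230) → (6.463,43.994), returning to the start.

Shape 5 is a open polyline drawn with `<path>`. Its stroke #ff8800 means score at S601, F1939. After flipping Y the toolpath is (238.547,32.361) → (282.066,46.012) → (38.971,37.928) → (135.461,55.156) → (119.619,30.506).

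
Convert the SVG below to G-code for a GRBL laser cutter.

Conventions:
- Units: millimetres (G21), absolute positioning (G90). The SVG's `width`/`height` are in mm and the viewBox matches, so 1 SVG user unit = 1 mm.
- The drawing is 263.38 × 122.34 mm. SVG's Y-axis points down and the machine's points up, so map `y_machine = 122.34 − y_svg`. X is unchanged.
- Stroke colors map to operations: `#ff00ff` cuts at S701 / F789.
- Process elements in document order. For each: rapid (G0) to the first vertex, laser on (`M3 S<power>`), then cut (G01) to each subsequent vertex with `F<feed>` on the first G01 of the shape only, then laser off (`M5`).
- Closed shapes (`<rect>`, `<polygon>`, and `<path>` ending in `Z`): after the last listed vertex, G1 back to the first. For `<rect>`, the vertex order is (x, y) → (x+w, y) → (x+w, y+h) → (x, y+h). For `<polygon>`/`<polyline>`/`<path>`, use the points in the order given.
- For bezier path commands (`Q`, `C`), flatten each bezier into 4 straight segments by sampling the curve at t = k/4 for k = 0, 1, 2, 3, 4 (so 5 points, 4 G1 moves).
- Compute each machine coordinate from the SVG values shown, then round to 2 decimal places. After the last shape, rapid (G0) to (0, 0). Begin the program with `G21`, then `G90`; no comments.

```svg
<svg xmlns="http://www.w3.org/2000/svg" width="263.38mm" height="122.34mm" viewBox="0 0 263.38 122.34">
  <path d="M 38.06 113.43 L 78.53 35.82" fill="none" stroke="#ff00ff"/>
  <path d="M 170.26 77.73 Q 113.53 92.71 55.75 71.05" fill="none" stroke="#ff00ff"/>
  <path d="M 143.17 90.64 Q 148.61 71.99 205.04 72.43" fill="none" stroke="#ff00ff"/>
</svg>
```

1 u = 1 mm; y_m = 122.34 − y.

[1] `<path>` line segment, #ff00ff→cut S701 F789: (38.06,8.91) → (78.53,86.52)

[2] `<path>` quadratic bezier, #ff00ff→cut S701 F789: (170.26,44.61) → (141.83,39.41) → (113.27,38.79) → (84.57,42.75) → (55.75,51.29)

[3] `<path>` quadratic bezier, #ff00ff→cut S701 F789: (143.17,31.70) → (149.08,39.83) → (161.36,45.58) → (180.01,48.94) → (205.04,49.91)

G21
G90
G0 X38.06 Y8.91
M3 S701
G01 X78.53 Y86.52 F789
M5
G0 X170.26 Y44.61
M3 S701
G01 X141.83 Y39.41 F789
G01 X113.27 Y38.79
G01 X84.57 Y42.75
G01 X55.75 Y51.29
M5
G0 X143.17 Y31.70
M3 S701
G01 X149.08 Y39.83 F789
G01 X161.36 Y45.58
G01 X180.01 Y48.94
G01 X205.04 Y49.91
M5
G0 X0.00 Y0.00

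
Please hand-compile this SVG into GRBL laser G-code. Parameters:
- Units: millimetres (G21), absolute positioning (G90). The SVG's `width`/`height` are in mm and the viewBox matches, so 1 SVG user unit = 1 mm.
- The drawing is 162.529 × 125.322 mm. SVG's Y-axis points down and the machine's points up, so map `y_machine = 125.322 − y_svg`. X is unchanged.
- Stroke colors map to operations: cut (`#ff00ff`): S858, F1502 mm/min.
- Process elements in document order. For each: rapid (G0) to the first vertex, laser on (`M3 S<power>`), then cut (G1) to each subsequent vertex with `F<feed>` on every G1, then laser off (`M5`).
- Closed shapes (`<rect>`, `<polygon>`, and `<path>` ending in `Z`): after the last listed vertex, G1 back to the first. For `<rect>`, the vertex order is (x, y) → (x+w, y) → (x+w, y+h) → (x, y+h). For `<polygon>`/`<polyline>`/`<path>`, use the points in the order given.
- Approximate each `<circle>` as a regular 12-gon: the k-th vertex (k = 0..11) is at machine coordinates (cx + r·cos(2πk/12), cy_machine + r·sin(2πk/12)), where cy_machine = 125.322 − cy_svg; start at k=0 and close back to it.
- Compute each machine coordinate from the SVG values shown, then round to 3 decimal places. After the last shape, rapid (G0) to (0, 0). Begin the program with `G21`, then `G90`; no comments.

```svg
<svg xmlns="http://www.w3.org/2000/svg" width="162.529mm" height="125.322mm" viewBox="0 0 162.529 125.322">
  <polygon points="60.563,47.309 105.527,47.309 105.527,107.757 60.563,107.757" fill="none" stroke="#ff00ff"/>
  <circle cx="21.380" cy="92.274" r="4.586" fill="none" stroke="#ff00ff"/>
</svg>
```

G21
G90
G0 X60.563 Y78.013
M3 S858
G1 X105.527 Y78.013 F1502
G1 X105.527 Y17.565 F1502
G1 X60.563 Y17.565 F1502
G1 X60.563 Y78.013 F1502
M5
G0 X25.966 Y33.048
M3 S858
G1 X25.352 Y35.341 F1502
G1 X23.673 Y37.020 F1502
G1 X21.380 Y37.634 F1502
G1 X19.087 Y37.020 F1502
G1 X17.408 Y35.341 F1502
G1 X16.794 Y33.048 F1502
G1 X17.408 Y30.755 F1502
G1 X19.087 Y29.076 F1502
G1 X21.380 Y28.462 F1502
G1 X23.673 Y29.076 F1502
G1 X25.352 Y30.755 F1502
G1 X25.966 Y33.048 F1502
M5
G0 X0.000 Y0.000

1 u = 1 mm; y_m = 125.322 − y.

[1] `<polygon>` rectangle, #ff00ff→cut S858 F1502: (60.563,78.013) → (105.527,78.013) → (105.527,17.565) → (60.563,17.565) → (60.563,78.013) (closed)

[2] `<circle>` circle, #ff00ff→cut S858 F1502: (25.966,33.048) → (25.352,35.341) → (23.673,37.020) → (21.380,37.634) → (19.087,37.020) → (17.408,35.341) → (16.794,33.048) → (17.408,30.755) → (19.087,29.076) → (21.380,28.462) → (23.673,29.076) → (25.352,30.755) → (25.966,33.048) (closed)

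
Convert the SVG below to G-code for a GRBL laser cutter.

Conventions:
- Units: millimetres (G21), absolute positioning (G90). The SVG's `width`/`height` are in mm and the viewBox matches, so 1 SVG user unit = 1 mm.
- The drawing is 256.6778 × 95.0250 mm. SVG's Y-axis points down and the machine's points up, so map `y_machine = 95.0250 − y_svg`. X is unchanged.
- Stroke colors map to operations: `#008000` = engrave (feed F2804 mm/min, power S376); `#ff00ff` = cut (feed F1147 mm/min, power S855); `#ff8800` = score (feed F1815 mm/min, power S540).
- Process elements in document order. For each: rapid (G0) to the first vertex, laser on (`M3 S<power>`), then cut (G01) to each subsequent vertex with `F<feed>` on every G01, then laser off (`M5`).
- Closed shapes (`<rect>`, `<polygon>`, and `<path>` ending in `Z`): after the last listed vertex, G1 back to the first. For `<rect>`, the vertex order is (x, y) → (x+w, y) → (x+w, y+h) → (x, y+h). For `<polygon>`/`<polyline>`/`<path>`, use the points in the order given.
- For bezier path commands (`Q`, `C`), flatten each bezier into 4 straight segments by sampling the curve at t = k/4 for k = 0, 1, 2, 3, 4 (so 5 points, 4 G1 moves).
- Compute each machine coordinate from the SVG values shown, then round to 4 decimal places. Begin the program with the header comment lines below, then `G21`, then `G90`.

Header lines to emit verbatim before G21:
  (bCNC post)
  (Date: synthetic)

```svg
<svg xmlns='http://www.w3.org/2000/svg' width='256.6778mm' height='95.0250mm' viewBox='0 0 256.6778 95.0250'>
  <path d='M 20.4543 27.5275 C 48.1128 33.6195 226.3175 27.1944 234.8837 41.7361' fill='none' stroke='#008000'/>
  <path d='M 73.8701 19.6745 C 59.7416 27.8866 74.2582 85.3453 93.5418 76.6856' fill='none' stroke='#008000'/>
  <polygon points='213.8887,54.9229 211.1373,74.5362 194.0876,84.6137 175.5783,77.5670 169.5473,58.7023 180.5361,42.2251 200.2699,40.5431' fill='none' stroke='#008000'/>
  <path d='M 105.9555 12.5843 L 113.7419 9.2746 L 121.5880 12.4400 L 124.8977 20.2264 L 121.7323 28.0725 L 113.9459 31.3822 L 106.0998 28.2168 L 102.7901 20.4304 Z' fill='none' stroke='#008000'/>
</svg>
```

viewBox `0 0 256.6778 95.0250` with mm width/height → 1 unit = 1 mm. Flip: y_m = 95.0250 − y_svg.

**Shape 1** — `<path>` cubic bezier, stroke `#008000` → engrave (S376, F2804). Control points (SVG): P0=(20.4543,27.5275), P1=(48.1128,33.6195), P2=(226.3175,27.1944), P3=(234.8837,41.7361); sampled at t=k/4. Machine vertices: (20.4543,67.4975) → (64.4227,64.7523) → (134.8286,63.5618) → (201.6547,60.7871) → (234.8837,53.2889). Open path.

**Shape 2** — `<path>` cubic bezier, stroke `#008000` → engrave (S376, F2804). Control points (SVG): P0=(73.8701,19.6745), P1=(59.7416,27.8866), P2=(74.2582,85.3453), P3=(93.5418,76.6856); sampled at t=k/4. Machine vertices: (73.8701,75.3505) → (68.2716,61.7603) → (71.1764,40.5180) → (80.3460,22.4392) → (93.5418,18.3394). Open path.

**Shape 3** — `<polygon>` regular polygon, stroke `#008000` → engrave (S376, F2804). Machine vertices: (213.8887,40.1021) → (211.1373,20.4888) → (194.0876,10.4113) → (175.5783,17.4580) → (169.5473,36.3227) → (180.5361,52.7999) → (200.2699,54.4819) → (213.8887,40.1021). Closed: final G1 returns to the first vertex.

**Shape 4** — `<path>` regular polygon, stroke `#008000` → engrave (S376, F2804). Machine vertices: (105.9555,82.4407) → (113.7419,85.7504) → (121.5880,82.5850) → (124.8977,74.7986) → (121.7323,66.9525) → (113.9459,63.6428) → (106.0998,66.8082) → (102.7901,74.5946) → (105.9555,82.4407). Closed: final G1 returns to the first vertex.

(bCNC post)
(Date: synthetic)
G21
G90
G0 X20.4543 Y67.4975
M3 S376
G01 X64.4227 Y64.7523 F2804
G01 X134.8286 Y63.5618 F2804
G01 X201.6547 Y60.7871 F2804
G01 X234.8837 Y53.2889 F2804
M5
G0 X73.8701 Y75.3505
M3 S376
G01 X68.2716 Y61.7603 F2804
G01 X71.1764 Y40.5180 F2804
G01 X80.3460 Y22.4392 F2804
G01 X93.5418 Y18.3394 F2804
M5
G0 X213.8887 Y40.1021
M3 S376
G01 X211.1373 Y20.4888 F2804
G01 X194.0876 Y10.4113 F2804
G01 X175.5783 Y17.4580 F2804
G01 X169.5473 Y36.3227 F2804
G01 X180.5361 Y52.7999 F2804
G01 X200.2699 Y54.4819 F2804
G01 X213.8887 Y40.1021 F2804
M5
G0 X105.9555 Y82.4407
M3 S376
G01 X113.7419 Y85.7504 F2804
G01 X121.5880 Y82.5850 F2804
G01 X124.8977 Y74.7986 F2804
G01 X121.7323 Y66.9525 F2804
G01 X113.9459 Y63.6428 F2804
G01 X106.0998 Y66.8082 F2804
G01 X102.7901 Y74.5946 F2804
G01 X105.9555 Y82.4407 F2804
M5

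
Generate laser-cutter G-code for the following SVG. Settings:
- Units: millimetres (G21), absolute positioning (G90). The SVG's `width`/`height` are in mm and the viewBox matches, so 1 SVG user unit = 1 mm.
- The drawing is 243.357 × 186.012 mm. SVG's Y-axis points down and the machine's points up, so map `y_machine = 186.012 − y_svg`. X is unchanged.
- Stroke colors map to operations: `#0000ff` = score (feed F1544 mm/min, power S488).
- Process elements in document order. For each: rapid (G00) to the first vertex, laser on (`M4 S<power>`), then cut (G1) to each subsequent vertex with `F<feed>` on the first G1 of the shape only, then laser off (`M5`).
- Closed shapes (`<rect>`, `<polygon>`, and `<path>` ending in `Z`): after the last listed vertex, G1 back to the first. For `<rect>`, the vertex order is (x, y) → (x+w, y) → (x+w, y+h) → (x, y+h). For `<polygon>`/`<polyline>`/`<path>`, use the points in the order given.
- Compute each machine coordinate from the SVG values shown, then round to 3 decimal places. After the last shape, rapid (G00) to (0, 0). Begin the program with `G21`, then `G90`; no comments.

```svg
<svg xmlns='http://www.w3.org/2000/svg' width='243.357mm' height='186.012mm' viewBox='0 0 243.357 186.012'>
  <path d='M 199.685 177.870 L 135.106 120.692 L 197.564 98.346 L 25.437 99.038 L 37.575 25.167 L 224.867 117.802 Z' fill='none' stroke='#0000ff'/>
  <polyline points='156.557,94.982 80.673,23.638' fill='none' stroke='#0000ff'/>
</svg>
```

viewBox `0 0 243.357 186.012` with mm width/height → 1 unit = 1 mm. Flip: y_m = 186.012 − y_svg.

**Shape 1** — `<path>` closed polygon, stroke `#0000ff` → score (S488, F1544). Machine vertices: (199.685,8.142) → (135.106,65.320) → (197.564,87.666) → (25.437,86.974) → (37.575,160.845) → (224.867,68.210) → (199.685,8.142). Closed: final G1 returns to the first vertex.

**Shape 2** — `<polyline>` line segment, stroke `#0000ff` → score (S488, F1544). Machine vertices: (156.557,91.030) → (80.673,162.374). Open path.

G21
G90
G00 X199.685 Y8.142
M4 S488
G1 X135.106 Y65.320 F1544
G1 X197.564 Y87.666
G1 X25.437 Y86.974
G1 X37.575 Y160.845
G1 X224.867 Y68.210
G1 X199.685 Y8.142
M5
G00 X156.557 Y91.030
M4 S488
G1 X80.673 Y162.374 F1544
M5
G00 X0.000 Y0.000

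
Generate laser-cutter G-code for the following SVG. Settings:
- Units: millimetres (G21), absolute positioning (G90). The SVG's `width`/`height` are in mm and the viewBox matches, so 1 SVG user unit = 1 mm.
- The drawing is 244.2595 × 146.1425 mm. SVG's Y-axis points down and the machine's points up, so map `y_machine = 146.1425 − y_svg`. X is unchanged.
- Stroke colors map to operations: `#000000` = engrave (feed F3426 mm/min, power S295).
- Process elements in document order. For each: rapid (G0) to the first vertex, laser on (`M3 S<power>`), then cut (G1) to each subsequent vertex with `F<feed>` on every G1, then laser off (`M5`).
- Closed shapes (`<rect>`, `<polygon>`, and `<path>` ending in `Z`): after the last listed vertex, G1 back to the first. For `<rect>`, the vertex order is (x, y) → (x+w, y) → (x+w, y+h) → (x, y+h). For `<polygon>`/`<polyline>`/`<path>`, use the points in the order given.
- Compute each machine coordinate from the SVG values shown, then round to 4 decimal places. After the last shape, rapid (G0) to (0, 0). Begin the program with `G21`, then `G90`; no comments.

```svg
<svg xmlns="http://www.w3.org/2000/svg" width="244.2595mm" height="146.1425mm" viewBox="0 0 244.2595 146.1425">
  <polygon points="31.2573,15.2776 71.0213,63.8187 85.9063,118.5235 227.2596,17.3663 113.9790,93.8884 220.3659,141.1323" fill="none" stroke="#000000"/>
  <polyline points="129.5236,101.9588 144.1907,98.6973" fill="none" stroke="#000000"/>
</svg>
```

viewBox `0 0 244.2595 146.1425` with mm width/height → 1 unit = 1 mm. Flip: y_m = 146.1425 − y_svg.

**Shape 1** — `<polygon>` closed polygon, stroke `#000000` → engrave (S295, F3426). Machine vertices: (31.2573,130.8649) → (71.0213,82.3238) → (85.9063,27.6190) → (227.2596,128.7762) → (113.9790,52.2541) → (220.3659,5.0102) → (31.2573,130.8649). Closed: final G1 returns to the first vertex.

**Shape 2** — `<polyline>` line segment, stroke `#000000` → engrave (S295, F3426). Machine vertices: (129.5236,44.1837) → (144.1907,47.4452). Open path.

G21
G90
G0 X31.2573 Y130.8649
M3 S295
G1 X71.0213 Y82.3238 F3426
G1 X85.9063 Y27.6190 F3426
G1 X227.2596 Y128.7762 F3426
G1 X113.9790 Y52.2541 F3426
G1 X220.3659 Y5.0102 F3426
G1 X31.2573 Y130.8649 F3426
M5
G0 X129.5236 Y44.1837
M3 S295
G1 X144.1907 Y47.4452 F3426
M5
G0 X0.0000 Y0.0000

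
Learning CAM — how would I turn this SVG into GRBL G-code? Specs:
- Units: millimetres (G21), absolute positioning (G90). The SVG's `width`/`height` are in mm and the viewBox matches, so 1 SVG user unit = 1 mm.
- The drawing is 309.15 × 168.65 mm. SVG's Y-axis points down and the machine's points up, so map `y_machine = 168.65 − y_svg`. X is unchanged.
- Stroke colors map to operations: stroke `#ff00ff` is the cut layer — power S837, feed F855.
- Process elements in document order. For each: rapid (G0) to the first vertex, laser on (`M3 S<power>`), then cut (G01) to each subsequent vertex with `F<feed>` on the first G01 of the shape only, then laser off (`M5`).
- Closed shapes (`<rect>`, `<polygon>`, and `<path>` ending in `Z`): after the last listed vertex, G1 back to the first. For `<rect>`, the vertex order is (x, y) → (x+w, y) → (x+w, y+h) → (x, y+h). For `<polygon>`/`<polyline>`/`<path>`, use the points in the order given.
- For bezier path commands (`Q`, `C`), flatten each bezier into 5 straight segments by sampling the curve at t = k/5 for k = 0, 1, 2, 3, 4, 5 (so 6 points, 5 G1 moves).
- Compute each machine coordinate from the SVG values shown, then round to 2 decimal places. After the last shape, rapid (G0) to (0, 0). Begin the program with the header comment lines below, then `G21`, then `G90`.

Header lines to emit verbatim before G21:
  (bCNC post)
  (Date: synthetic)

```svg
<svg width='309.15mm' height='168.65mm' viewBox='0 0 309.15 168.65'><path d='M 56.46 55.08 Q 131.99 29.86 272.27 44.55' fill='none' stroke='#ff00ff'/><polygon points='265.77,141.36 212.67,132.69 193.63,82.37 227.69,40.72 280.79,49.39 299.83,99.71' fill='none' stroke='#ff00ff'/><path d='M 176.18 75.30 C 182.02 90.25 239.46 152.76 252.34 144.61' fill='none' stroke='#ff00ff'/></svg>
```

viewBox `0 0 309.15 168.65` with mm width/height → 1 unit = 1 mm. Flip: y_m = 168.65 − y_svg.

**Shape 1** — `<path>` quadratic bezier, stroke `#ff00ff` → cut (S837, F855). Control points (SVG): P0=(56.46,55.08), P1=(131.99,29.86), P2=(272.27,44.55); sampled at t=k/5. Machine vertices: (56.46,113.57) → (89.26,122.06) → (127.24,127.36) → (170.41,129.47) → (218.75,128.38) → (272.27,124.10). Open path.

**Shape 2** — `<polygon>` regular polygon, stroke `#ff00ff` → cut (S837, F855). Machine vertices: (265.77,27.29) → (212.67,35.96) → (193.63,86.28) → (227.69,127.93) → (280.79,119.26) → (299.83,68.94) → (265.77,27.29). Closed: final G1 returns to the first vertex.

**Shape 3** — `<path>` cubic bezier, stroke `#ff00ff` → cut (S837, F855). Control points (SVG): P0=(176.18,75.30), P1=(182.02,90.25), P2=(239.46,152.76), P3=(252.34,144.61); sampled at t=k/5. Machine vertices: (176.18,93.35) → (185.11,79.62) → (201.80,60.15) → (221.65,40.61) → (240.03,26.68) → (252.34,24.04). Open path.

(bCNC post)
(Date: synthetic)
G21
G90
G0 X56.46 Y113.57
M3 S837
G01 X89.26 Y122.06 F855
G01 X127.24 Y127.36
G01 X170.41 Y129.47
G01 X218.75 Y128.38
G01 X272.27 Y124.10
M5
G0 X265.77 Y27.29
M3 S837
G01 X212.67 Y35.96 F855
G01 X193.63 Y86.28
G01 X227.69 Y127.93
G01 X280.79 Y119.26
G01 X299.83 Y68.94
G01 X265.77 Y27.29
M5
G0 X176.18 Y93.35
M3 S837
G01 X185.11 Y79.62 F855
G01 X201.80 Y60.15
G01 X221.65 Y40.61
G01 X240.03 Y26.68
G01 X252.34 Y24.04
M5
G0 X0.00 Y0.00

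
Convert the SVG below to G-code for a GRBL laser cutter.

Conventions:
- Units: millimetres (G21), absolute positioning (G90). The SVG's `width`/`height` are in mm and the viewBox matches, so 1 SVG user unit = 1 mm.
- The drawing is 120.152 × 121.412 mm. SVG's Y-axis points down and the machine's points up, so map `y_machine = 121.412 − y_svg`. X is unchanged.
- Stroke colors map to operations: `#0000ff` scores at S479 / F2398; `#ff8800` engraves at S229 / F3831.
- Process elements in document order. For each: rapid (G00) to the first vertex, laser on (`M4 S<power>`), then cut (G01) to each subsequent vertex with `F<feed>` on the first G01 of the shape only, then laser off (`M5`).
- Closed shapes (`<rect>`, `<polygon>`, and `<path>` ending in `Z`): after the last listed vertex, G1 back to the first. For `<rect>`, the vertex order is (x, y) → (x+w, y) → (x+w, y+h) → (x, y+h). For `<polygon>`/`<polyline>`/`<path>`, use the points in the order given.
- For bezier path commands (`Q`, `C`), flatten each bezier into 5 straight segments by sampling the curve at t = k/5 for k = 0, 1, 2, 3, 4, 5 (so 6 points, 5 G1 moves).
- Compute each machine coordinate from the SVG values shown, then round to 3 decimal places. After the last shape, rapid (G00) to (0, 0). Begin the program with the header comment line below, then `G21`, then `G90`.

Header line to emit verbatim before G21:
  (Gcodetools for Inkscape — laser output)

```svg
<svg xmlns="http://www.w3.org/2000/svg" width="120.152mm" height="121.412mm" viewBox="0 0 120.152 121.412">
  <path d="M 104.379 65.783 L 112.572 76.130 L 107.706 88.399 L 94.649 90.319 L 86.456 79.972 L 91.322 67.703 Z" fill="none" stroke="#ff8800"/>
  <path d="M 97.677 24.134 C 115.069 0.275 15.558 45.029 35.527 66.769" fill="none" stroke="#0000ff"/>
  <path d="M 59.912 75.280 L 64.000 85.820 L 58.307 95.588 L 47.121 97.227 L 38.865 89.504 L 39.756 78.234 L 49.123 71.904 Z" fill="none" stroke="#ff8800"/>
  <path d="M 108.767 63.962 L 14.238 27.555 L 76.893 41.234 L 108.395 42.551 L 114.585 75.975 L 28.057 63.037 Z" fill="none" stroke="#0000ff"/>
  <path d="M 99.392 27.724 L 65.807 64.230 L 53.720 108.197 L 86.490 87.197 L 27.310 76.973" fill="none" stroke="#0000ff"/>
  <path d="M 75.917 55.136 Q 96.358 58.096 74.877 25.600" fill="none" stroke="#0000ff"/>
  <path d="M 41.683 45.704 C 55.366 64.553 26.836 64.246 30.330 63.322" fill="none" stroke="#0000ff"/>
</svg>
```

Since the viewBox matches the mm dimensions, user units are millimetres directly. The only transform is the Y-flip y_m = 121.412 − y_svg.

Shape 1 is a regular polygon drawn with `<path>`. Its stroke #ff8800 means engrave at S229, F3831. After flipping Y the toolpath is (104.379,55.629) → (112.572,45.282) → (107.706,33.013) → (94.649,31.093) → (86.456,41.440) → (91.322,53.709) → (104.379,55.629), returning to the start.

Shape 2 is a cubic bezier drawn with `<path>`. Its stroke #0000ff means score at S479, F2398. After flipping Y the toolpath is (97.677,97.278) → (95.975,104.093) → (77.562,98.839) → (53.786,85.914) → (35.992,69.716) → (35.527,54.643).

Shape 3 is a regular polygon drawn with `<path>`. Its stroke #ff8800 means engrave at S229, F3831. After flipping Y the toolpath is (59.912,46.132) → (64.000,35.592) → (58.307,25.824) → (47.121,24.185) → (38.865,31.908) → (39.756,43.178) → (49.123,49.508) → (59.912,46.132), returning to the start.

Shape 4 is a closed polygon drawn with `<path>`. Its stroke #0000ff means score at S479, F2398. After flipping Y the toolpath is (108.767,57.450) → (14.238,93.857) → (76.893,80.178) → (108.395,78.861) → (114.585,45.437) → (28.057,58.375) → (108.767,57.450), returning to the start.

Shape 5 is a open polyline drawn with `<path>`. Its stroke #0000ff means score at S479, F2398. After flipping Y the toolpath is (99.392,93.688) → (65.807,57.182) → (53.720,13.215) → (86.490,34.215) → (27.310,44.439).

Shape 6 is a quadratic bezier drawn with `<path>`. Its stroke #0000ff means score at S479, F2398. After flipping Y the toolpath is (75.917,66.276) → (82.417,66.510) → (85.562,69.581) → (85.354,75.488) → (81.793,84.232) → (74.877,95.812).

Shape 7 is a cubic bezier drawn with `<path>`. Its stroke #0000ff means score at S479, F2398. After flipping Y the toolpath is (41.683,75.708) → (45.421,66.549) → (42.592,61.098) → (36.758,58.464) → (31.483,57.758) → (30.330,58.090).

(Gcodetools for Inkscape — laser output)
G21
G90
G00 X104.379 Y55.629
M4 S229
G01 X112.572 Y45.282 F3831
G01 X107.706 Y33.013
G01 X94.649 Y31.093
G01 X86.456 Y41.440
G01 X91.322 Y53.709
G01 X104.379 Y55.629
M5
G00 X97.677 Y97.278
M4 S479
G01 X95.975 Y104.093 F2398
G01 X77.562 Y98.839
G01 X53.786 Y85.914
G01 X35.992 Y69.716
G01 X35.527 Y54.643
M5
G00 X59.912 Y46.132
M4 S229
G01 X64.000 Y35.592 F3831
G01 X58.307 Y25.824
G01 X47.121 Y24.185
G01 X38.865 Y31.908
G01 X39.756 Y43.178
G01 X49.123 Y49.508
G01 X59.912 Y46.132
M5
G00 X108.767 Y57.450
M4 S479
G01 X14.238 Y93.857 F2398
G01 X76.893 Y80.178
G01 X108.395 Y78.861
G01 X114.585 Y45.437
G01 X28.057 Y58.375
G01 X108.767 Y57.450
M5
G00 X99.392 Y93.688
M4 S479
G01 X65.807 Y57.182 F2398
G01 X53.720 Y13.215
G01 X86.490 Y34.215
G01 X27.310 Y44.439
M5
G00 X75.917 Y66.276
M4 S479
G01 X82.417 Y66.510 F2398
G01 X85.562 Y69.581
G01 X85.354 Y75.488
G01 X81.793 Y84.232
G01 X74.877 Y95.812
M5
G00 X41.683 Y75.708
M4 S479
G01 X45.421 Y66.549 F2398
G01 X42.592 Y61.098
G01 X36.758 Y58.464
G01 X31.483 Y57.758
G01 X30.330 Y58.090
M5
G00 X0.000 Y0.000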